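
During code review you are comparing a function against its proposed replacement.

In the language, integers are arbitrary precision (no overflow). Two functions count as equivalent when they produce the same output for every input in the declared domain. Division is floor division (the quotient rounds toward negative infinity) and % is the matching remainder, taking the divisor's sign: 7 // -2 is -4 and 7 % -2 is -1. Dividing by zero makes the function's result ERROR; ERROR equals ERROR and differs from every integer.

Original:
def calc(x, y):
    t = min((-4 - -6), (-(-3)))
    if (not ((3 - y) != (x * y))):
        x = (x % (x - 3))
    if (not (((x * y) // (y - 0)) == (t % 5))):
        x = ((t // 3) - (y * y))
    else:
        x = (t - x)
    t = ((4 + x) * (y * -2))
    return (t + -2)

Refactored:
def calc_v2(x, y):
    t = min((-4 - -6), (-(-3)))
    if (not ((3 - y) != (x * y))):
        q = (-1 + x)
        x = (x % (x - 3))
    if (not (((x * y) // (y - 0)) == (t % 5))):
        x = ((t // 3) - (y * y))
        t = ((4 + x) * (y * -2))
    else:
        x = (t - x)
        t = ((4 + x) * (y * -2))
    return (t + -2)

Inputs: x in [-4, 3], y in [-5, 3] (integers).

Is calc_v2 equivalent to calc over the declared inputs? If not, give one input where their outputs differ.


Equivalent. The diff adds an assignment to `q` whose value nothing reads, which nothing downstream consumes.
Across all 72 domain points the two functions coincide.
As a probe, take x=0, y=1: calc runs t = 2; (not ((3 - y) != (x * y))) -> false; (not (((x * y) // (y - 0)) == (t % 5))) -> true; x = -1; t = -6; return -8; calc_v2 runs t = 2; (not ((3 - y) != (x * y))) -> false; (not (((x * y) // (y - 0)) == (t % 5))) -> true; x = -1; t = -6; return -8; both end at -8.
verdict: equivalent


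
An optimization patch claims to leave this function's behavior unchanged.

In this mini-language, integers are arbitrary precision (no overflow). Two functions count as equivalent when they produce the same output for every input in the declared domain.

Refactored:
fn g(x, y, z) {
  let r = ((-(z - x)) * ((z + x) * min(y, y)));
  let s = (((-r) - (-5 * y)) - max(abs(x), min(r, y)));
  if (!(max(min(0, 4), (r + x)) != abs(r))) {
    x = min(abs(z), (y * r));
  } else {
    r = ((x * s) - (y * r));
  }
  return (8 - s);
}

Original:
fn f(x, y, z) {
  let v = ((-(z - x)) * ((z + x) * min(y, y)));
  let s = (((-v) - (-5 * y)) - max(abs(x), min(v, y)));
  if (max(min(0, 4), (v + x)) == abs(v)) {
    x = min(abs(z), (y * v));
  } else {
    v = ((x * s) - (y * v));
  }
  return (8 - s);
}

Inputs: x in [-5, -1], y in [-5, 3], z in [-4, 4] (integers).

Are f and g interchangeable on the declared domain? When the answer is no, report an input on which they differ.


Equivalent — the differences include comparison usage differs, plus local variable names differ, plus boolean connective usage differs, yet no declared input distinguishes the two.
Tracing x=-2, y=3, z=-1: f: v=9, then s=3, then (max(min(0, 4), (v + x)) == abs(v)) is false, then v=-33, then returns 5 | g: r=9, then s=3, then (!(max(min(0, 4), (r + x)) != abs(r))) is false, then r=-33, then returns 5 — matching result 5.
Across all 405 domain points the two functions coincide.
verdict: equivalent


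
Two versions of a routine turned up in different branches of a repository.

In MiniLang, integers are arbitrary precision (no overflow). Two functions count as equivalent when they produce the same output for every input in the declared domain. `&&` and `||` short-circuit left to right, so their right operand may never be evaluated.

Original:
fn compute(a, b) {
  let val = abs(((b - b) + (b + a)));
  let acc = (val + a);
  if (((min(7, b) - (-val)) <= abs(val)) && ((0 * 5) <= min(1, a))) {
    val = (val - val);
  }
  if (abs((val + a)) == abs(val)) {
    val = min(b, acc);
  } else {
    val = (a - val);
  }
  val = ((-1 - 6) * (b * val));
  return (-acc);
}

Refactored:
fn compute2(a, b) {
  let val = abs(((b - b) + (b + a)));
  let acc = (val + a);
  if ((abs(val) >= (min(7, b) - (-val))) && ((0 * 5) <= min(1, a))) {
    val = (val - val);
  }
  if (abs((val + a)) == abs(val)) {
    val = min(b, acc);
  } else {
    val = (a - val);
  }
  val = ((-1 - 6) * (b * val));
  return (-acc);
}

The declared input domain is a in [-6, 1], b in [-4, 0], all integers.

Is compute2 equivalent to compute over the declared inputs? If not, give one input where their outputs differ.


This is a faithful refactor — comparison usage differs, but the computed results match everywhere.
As a probe, take a=1, b=-2: compute runs val=1, then acc=2, then (((min(7, b) - (-val)) <= abs(val)) && ((0 * 5) <= min(1, a))) is true, then val=0, then (abs((val + a)) == abs(val)) is false, then val=1, then val=14, then returns -2; compute2 runs val=1, then acc=2, then ((abs(val) >= (min(7, b) - (-val))) && ((0 * 5) <= min(1, a))) is true, then val=0, then (abs((val + a)) == abs(val)) is false, then val=1, then val=14, then returns -2; both end at -2.
Sweeping the whole domain (40 inputs) finds no disagreement.
verdict: equivalent


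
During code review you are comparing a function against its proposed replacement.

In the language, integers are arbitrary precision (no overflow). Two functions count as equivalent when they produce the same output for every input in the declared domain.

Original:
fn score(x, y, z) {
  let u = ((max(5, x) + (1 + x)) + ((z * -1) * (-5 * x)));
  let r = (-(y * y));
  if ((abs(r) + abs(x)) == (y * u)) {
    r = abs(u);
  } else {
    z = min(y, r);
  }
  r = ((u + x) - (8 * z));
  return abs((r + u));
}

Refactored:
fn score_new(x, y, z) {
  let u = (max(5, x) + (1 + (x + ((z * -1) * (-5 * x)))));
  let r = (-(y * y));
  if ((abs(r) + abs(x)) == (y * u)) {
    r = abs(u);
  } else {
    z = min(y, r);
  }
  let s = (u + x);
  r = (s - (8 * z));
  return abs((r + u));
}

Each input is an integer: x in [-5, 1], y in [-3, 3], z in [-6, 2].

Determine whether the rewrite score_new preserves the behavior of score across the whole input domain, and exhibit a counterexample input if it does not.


Equivalent — the differences include local variable names differ, and statement counts differ, yet no declared input distinguishes the two.
As a probe, take x=-3, y=-3, z=-4: score runs u=63, then r=-9, then ((abs(r) + abs(x)) == (y * u)) is false, then z=-9, then r=132, then returns 195; score_new runs u=63, then r=-9, then ((abs(r) + abs(x)) == (y * u)) is false, then z=-9, then s=60, then r=132, then returns 195; both end at 195.
Sweeping the whole domain (441 inputs) finds no disagreement.
verdict: equivalent


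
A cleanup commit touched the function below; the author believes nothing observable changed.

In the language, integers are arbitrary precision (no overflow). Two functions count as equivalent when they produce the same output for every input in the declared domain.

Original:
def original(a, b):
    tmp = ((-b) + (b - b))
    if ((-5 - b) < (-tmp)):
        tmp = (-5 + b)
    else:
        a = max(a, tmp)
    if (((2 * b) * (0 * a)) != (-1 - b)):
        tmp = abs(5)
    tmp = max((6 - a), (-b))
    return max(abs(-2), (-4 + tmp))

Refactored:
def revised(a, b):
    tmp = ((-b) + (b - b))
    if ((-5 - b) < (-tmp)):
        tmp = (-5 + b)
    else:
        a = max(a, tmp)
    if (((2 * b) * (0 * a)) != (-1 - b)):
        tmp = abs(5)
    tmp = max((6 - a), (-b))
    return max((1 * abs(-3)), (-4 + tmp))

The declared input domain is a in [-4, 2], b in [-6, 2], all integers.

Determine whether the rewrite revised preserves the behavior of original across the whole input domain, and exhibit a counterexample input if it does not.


Run the pair on a=-4, b=-6.
original: tmp becomes 6; next ((-5 - b) < (-tmp)) evaluates to false; next a becomes 6; next (((2 * b) * (0 * a)) != (-1 - b)) evaluates to true; next tmp becomes 5; next tmp becomes 6; next final value 2
revised: tmp becomes 6; next ((-5 - b) < (-tmp)) evaluates to false; next a becomes 6; next (((2 * b) * (0 * a)) != (-1 - b)) evaluates to true; next tmp becomes 5; next tmp becomes 6; next final value 3
2 vs 3 — the two versions disagree here.
verdict: not equivalent; witness: a=-4, b=-6


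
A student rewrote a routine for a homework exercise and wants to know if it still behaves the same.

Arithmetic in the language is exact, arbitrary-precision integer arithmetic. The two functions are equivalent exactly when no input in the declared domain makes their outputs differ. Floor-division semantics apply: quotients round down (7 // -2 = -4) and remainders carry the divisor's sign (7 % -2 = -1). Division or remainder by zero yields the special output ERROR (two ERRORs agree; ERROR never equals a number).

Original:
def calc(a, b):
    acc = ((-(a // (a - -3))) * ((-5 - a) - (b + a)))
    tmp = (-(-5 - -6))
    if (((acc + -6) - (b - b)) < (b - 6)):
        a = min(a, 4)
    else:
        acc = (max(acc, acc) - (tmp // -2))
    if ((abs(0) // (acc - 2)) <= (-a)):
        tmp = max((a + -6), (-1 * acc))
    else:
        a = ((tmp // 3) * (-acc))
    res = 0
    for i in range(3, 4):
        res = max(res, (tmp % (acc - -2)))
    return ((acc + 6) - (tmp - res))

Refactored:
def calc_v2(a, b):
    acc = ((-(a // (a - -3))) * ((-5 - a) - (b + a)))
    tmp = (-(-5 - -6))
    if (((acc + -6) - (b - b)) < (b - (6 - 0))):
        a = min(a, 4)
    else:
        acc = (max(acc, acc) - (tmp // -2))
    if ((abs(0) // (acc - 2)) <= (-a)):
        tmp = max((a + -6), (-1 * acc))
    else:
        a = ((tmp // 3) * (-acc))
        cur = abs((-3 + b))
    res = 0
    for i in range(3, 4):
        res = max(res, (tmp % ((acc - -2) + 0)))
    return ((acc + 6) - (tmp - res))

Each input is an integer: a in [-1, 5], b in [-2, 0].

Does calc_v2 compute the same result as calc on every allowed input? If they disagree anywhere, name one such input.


Reading the diff, among the changes: local variable names differ; statement counts differ; min/max/abs usage differs; arithmetic usage differs; constant usage differs.
As a probe, take a=3, b=-1: calc runs acc := 0 | tmp := -1 | (((acc + -6) - (b - b)) < (b - 6)): false | acc := 0 | ((abs(0) // (acc - 2)) <= (-a)): false | a := 0 | res := 0 | iter i=3: | res := 1 | result 8; calc_v2 runs acc := 0 | tmp := -1 | (((acc + -6) - (b - b)) < (b - (6 - 0))): false | acc := 0 | ((abs(0) // (acc - 2)) <= (-a)): false | a := 0 | cur := 4 | res := 0 | iter i=3: | res := 1 | result 8; both end at 8.
Every one of the 21 inputs gives matching results.
verdict: equivalent


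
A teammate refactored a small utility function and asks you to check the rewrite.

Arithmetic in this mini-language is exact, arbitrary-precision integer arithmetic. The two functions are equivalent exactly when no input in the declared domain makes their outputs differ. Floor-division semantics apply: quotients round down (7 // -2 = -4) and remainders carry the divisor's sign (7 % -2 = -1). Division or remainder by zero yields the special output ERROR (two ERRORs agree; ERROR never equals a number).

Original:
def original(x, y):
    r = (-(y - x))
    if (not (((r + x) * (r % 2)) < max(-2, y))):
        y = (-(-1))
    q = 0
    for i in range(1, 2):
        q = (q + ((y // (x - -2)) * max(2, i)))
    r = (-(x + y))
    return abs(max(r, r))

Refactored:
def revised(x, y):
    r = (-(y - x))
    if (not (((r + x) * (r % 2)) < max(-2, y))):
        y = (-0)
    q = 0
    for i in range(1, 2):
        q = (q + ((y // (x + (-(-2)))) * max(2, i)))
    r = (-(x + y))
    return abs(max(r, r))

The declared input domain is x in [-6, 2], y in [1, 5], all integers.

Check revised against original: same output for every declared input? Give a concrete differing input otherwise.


Consider the input x=2, y=1.
original: r := 1 | (not (((r + x) * (r % 2)) < max(-2, y))): true | y := 1 | q := 0 | iter i=1: | q := 0 | r := -3 | result 3
revised: r := 1 | (not (((r + x) * (r % 2)) < max(-2, y))): true | y := 0 | q := 0 | iter i=1: | q := 0 | r := -2 | result 2
3 != 2, so the rewrite changes behavior.
verdict: not equivalent; witness: x=2, y=1


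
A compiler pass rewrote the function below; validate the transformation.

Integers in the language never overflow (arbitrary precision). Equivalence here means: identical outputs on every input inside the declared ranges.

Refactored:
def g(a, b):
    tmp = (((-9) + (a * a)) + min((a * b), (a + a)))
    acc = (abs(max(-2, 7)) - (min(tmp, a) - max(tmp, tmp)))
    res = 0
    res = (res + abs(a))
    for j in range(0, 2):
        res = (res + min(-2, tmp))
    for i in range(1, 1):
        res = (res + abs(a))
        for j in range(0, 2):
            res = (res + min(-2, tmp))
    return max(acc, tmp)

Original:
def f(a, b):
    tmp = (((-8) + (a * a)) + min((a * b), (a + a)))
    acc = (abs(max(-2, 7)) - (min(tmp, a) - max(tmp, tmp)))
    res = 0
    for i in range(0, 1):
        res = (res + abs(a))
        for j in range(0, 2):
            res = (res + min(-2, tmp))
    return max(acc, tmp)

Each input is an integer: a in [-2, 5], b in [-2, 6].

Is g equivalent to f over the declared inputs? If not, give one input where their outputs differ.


Evaluate both at a=3, b=1.
f: tmp := 4 | acc := 8 | res := 0 | iter i=0: | res := 3 | iter j=0: | res := 1 | iter j=1: | res := -1 | result 8
g: tmp := 3 | acc := 7 | res := 0 | res := 3 | iter j=0: | res := 1 | iter j=1: | res := -1 | loop over i: empty range | result 7
8 != 7, so the rewrite changes behavior.
verdict: not equivalent; witness: a=3, b=1


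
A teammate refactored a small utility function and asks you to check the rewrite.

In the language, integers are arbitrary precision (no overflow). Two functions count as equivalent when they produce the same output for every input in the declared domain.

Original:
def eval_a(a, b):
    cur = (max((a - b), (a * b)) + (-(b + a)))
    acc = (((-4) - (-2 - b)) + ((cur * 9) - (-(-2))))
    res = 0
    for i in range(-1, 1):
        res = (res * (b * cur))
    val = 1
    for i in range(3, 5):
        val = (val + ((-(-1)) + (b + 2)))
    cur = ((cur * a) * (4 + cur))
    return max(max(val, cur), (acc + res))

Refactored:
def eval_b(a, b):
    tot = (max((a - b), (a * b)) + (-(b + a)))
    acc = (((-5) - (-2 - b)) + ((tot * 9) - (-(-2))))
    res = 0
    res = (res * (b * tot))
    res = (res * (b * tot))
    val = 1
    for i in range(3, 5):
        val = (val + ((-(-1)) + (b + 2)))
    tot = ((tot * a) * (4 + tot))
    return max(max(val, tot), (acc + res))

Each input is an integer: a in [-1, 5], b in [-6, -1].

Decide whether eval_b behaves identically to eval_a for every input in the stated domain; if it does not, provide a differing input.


Consider the input a=-1, b=-6.
eval_a: cur becomes 13; next acc becomes 107; next res becomes 0; next at i=-1:; next res becomes 0; next at i=0:; next res becomes 0; next val becomes 1; next at i=3:; next val becomes -2; next at i=4:; next val becomes -5; next cur becomes -221; next final value 107
eval_b: tot becomes 13; next acc becomes 106; next res becomes 0; next res becomes 0; next res becomes 0; next val becomes 1; next at i=3:; next val becomes -2; next at i=4:; next val becomes -5; next tot becomes -221; next final value 106
107 vs 106 — the two versions disagree here.
verdict: not equivalent; witness: a=-1, b=-6


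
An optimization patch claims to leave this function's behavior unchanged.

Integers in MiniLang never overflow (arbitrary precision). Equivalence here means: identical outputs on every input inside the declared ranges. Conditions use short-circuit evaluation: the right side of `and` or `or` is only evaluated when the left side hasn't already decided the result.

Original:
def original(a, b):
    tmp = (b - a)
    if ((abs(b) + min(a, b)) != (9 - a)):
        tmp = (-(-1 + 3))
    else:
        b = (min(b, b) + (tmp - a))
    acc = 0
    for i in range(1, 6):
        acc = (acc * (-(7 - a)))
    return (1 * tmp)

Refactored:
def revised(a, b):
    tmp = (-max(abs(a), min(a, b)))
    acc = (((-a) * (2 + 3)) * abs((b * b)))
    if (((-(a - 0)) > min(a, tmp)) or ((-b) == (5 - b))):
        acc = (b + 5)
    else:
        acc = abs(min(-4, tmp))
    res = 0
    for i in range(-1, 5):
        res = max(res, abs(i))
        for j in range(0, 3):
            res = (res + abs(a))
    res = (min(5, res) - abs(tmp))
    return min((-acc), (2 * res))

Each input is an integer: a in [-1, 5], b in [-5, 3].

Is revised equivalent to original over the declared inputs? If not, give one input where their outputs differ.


Evaluate both at a=-1, b=-5.
original: tmp becomes -4; next ((abs(b) + min(a, b)) != (9 - a)) evaluates to true; next tmp becomes -2; next acc becomes 0; next at i=1:; next acc becomes 0; next at i=2:; next acc becomes 0; next at i=3:; next acc becomes 0; next at i=4:; next acc becomes 0; next at i=5:; next acc becomes 0; next final value -2
revised: tmp becomes -1; next acc becomes 125; next (((-(a - 0)) > min(a, tmp)) or ((-b) == (5 - b))) evaluates to true; next acc becomes 0; next res becomes 0; next at i=-1:; next res becomes 1; next at j=0:; next res becomes 2; next at j=1:; next res becomes 3; next at j=2:; next res becomes 4; next at i=0:; next res becomes 4; next at j=0:; next res becomes 5; next at j=1:; next res becomes 6; next at j=2:; next res becomes 7; next at i=1:; next res becomes 7; next at j=0:; next res becomes 8; next at j=1:; next res becomes 9; next at j=2:; next res becomes 10; next at i=2:; next res becomes 10; next at j=0:; next res becomes 11; next at j=1:; next res becomes 12; next at j=2:; next res becomes 13; next at i=3:; next res becomes 13; next at j=0:; next res becomes 14; next at j=1:; next res becomes 15; next at j=2:; next res becomes 16; next at i=4:; next res becomes 16; next at j=0:; next res becomes 17; next at j=1:; next res becomes 18; next at j=2:; next res becomes 19; next res becomes 4; next final value 0
-2 vs 0 — the two versions disagree here.
verdict: not equivalent; witness: a=-1, b=-5


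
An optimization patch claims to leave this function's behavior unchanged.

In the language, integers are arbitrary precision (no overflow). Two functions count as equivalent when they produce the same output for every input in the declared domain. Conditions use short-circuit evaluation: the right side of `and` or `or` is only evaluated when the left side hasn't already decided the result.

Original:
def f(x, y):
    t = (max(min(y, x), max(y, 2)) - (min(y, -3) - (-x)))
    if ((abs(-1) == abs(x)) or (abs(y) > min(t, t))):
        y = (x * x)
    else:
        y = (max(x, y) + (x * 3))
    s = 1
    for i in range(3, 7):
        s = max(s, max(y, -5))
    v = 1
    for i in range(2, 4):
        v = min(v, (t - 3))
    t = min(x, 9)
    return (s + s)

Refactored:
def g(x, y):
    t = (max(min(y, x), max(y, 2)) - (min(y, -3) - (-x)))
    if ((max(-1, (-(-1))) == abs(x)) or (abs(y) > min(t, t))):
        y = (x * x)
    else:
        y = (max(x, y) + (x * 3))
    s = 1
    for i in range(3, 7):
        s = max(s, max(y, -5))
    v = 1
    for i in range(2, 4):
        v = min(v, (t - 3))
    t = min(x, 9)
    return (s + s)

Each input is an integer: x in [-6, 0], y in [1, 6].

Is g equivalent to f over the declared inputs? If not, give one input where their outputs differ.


Equivalent — the differences include constant usage differs; also min/max/abs usage differs, yet no declared input distinguishes the two.
One worked example (x=-5, y=2) — f: t becomes 10; next ((abs(-1) == abs(x)) or (abs(y) > min(t, t))) evaluates to false; next y becomes -13; next s becomes 1; next at i=3:; next s becomes 1; next at i=4:; next s becomes 1; next at i=5:; next s becomes 1; next at i=6:; next s becomes 1; next v becomes 1; next at i=2:; next v becomes 1; next at i=3:; next v becomes 1; next t becomes -5; next final value 2; g: t becomes 10; next ((max(-1, (-(-1))) == abs(x)) or (abs(y) > min(t, t))) evaluates to false; next y becomes -13; next s becomes 1; next at i=3:; next s becomes 1; next at i=4:; next s becomes 1; next at i=5:; next s becomes 1; next at i=6:; next s becomes 1; next v becomes 1; next at i=2:; next v becomes 1; next at i=3:; next v becomes 1; next t becomes -5; next final value 2; agreement on 2.
Sweeping the whole domain (42 inputs) finds no disagreement.
verdict: equivalent


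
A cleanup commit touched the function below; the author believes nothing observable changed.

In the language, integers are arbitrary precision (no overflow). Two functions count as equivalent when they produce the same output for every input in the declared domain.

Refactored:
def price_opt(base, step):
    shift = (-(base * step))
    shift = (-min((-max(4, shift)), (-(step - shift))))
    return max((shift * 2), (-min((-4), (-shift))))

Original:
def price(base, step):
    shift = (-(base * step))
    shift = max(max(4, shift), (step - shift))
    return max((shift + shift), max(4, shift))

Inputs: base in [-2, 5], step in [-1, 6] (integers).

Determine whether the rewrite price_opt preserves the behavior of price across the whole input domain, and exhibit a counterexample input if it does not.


Reading the diff, among the changes: constant usage differs, and arithmetic usage differs, and min/max/abs usage differs.
One worked example (base=0, step=2) — price: shift = 0; shift = 4; return 8; price_opt: shift = 0; shift = 4; return 8; agreement on 8.
Every one of the 64 inputs gives matching results.
verdict: equivalent


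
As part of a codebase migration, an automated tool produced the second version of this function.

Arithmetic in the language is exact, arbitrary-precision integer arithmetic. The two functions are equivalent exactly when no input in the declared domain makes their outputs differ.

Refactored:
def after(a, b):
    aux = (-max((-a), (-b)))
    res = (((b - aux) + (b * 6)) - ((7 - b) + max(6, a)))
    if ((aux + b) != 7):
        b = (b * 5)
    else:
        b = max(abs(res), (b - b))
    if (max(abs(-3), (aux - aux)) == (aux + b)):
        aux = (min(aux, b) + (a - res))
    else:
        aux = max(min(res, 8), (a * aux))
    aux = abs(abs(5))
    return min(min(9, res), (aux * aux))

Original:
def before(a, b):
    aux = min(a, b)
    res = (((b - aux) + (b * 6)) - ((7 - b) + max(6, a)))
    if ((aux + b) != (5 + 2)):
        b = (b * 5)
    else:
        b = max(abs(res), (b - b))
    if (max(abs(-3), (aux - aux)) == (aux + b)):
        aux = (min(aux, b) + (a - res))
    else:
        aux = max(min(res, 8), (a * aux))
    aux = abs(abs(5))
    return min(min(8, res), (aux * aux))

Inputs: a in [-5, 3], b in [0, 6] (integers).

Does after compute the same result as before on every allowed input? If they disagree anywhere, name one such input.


These are not equivalent — on a=-5, b=3 the outputs split (8 vs 9).
before: aux := -5 | res := 16 | ((aux + b) != (5 + 2)): true | b := 15 | (max(abs(-3), (aux - aux)) == (aux + b)): false | aux := 25 | aux := 5 | result 8
after: aux := -5 | res := 16 | ((aux + b) != 7): true | b := 15 | (max(abs(-3), (aux - aux)) == (aux + b)): false | aux := 25 | aux := 5 | result 9
verdict: not equivalent; witness: a=-5, b=3


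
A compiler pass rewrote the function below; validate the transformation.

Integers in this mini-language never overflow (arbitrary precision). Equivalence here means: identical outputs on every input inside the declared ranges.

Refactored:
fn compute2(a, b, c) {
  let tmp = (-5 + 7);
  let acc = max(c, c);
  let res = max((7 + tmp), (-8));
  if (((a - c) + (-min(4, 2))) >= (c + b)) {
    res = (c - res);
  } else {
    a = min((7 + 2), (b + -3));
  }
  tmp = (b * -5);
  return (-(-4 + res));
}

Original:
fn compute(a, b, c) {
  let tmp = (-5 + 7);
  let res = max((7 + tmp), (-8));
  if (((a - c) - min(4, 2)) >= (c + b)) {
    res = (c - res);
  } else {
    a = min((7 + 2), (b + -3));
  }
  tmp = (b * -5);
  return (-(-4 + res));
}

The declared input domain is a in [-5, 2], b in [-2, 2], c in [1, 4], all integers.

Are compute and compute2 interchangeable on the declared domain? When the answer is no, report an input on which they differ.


Side by side, the visible changes include: arithmetic usage differs, plus local variable names differ, plus min/max/abs usage differs, plus statement counts differ.
As a probe, take a=1, b=0, c=2: compute runs tmp=2, then res=9, then (((a - c) - min(4, 2)) >= (c + b)) is false, then a=-3, then tmp=0, then returns -5; compute2 runs tmp=2, then acc=2, then res=9, then (((a - c) + (-min(4, 2))) >= (c + b)) is false, then a=-3, then tmp=0, then returns -5; both end at -5.
Every one of the 160 inputs gives matching results.
verdict: equivalent


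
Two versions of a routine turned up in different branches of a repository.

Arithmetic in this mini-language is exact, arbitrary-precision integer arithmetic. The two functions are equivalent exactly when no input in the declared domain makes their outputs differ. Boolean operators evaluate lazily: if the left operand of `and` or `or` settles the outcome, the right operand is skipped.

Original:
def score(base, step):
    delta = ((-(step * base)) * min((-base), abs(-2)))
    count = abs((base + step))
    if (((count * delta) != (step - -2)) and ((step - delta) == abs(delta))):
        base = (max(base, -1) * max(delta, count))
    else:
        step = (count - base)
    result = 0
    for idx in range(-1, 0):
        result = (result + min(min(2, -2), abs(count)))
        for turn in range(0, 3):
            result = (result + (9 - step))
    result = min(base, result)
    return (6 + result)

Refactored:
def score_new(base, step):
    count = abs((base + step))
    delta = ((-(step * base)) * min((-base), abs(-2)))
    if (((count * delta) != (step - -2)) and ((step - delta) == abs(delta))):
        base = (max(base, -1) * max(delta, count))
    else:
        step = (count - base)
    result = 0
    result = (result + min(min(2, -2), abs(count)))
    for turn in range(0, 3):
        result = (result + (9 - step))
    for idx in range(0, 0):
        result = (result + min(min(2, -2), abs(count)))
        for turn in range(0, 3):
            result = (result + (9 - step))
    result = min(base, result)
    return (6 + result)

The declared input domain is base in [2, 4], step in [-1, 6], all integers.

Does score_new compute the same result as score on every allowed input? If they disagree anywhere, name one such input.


This is a faithful refactor — statement counts differ, min/max/abs usage differs, loop structure differs, arithmetic usage differs, constant usage differs, but the computed results match everywhere.
As a probe, take base=4, step=1: score runs delta=16, then count=5, then (((count * delta) != (step - -2)) and ((step - delta) == abs(delta))) is false, then step=1, then result=0, then (idx=-1), then result=-2, then (turn=0), then result=6, then (turn=1), then result=14, then (turn=2), then result=22, then result=4, then returns 10; score_new runs count=5, then delta=16, then (((count * delta) != (step - -2)) and ((step - delta) == abs(delta))) is false, then step=1, then result=0, then result=-2, then (turn=0), then result=6, then (turn=1), then result=14, then (turn=2), then result=22, then the loop over idx runs zero times, then result=4, then returns 10; both end at 10.
Checked all 24 inputs in the declared domain: the outputs agree on every one.
verdict: equivalent


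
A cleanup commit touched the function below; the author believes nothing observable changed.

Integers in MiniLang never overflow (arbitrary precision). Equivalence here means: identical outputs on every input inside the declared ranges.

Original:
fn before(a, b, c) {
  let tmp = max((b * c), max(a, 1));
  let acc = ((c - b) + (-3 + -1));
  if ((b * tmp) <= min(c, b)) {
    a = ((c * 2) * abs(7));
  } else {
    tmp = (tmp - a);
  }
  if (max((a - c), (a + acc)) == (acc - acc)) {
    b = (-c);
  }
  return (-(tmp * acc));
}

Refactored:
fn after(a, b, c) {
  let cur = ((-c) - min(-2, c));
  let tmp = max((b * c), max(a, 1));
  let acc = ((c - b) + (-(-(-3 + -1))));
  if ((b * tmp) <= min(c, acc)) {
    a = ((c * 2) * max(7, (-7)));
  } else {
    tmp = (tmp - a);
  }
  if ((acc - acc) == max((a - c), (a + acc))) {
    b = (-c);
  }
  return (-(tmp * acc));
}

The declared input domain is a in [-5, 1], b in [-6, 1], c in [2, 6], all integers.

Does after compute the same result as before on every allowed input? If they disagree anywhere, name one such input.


There is a counterexample at a=-5, b=0, c=2: 2 on one side, 12 on the other.
before: tmp becomes 1; next acc becomes -2; next ((b * tmp) <= min(c, b)) evaluates to true; next a becomes 28; next (max((a - c), (a + acc)) == (acc - acc)) evaluates to false; next final value 2
after: cur becomes 0; next tmp becomes 1; next acc becomes -2; next ((b * tmp) <= min(c, acc)) evaluates to false; next tmp becomes 6; next ((acc - acc) == max((a - c), (a + acc))) evaluates to false; next final value 12
verdict: not equivalent; witness: a=-5, b=0, c=2


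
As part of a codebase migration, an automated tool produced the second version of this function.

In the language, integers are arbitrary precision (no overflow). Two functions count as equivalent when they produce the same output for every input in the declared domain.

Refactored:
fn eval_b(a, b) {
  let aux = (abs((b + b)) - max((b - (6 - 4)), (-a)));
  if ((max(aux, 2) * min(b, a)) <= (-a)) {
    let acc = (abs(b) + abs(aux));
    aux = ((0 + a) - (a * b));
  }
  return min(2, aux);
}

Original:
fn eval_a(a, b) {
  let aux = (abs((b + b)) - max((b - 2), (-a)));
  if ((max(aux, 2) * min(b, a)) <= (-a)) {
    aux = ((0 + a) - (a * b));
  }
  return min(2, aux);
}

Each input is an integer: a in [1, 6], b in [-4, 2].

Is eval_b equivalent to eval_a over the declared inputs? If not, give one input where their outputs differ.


Differences: constant usage differs, arithmetic usage differs, min/max/abs usage differs, local variable names differ, statement counts differ — yet all 42 inputs agree.
verdict: equivalent


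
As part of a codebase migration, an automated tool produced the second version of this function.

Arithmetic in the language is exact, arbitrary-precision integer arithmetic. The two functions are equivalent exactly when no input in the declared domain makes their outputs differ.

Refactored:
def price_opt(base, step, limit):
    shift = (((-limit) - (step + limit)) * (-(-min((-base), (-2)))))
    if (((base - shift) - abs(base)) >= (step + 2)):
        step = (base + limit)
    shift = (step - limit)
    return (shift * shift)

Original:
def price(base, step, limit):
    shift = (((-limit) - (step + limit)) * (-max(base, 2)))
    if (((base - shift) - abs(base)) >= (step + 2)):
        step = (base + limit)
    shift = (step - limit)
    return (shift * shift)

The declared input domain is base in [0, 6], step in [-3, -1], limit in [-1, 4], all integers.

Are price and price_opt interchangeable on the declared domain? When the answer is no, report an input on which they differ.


The two are interchangeable: min/max/abs usage differs, and every declared input agrees.
As a probe, take base=3, step=-3, limit=-1: price runs shift = -15; (((base - shift) - abs(base)) >= (step + 2)) -> true; step = 2; shift = 3; return 9; price_opt runs shift = -15; (((base - shift) - abs(base)) >= (step + 2)) -> true; step = 2; shift = 3; return 9; both end at 9.
Across all 126 domain points the two functions coincide.
verdict: equivalent


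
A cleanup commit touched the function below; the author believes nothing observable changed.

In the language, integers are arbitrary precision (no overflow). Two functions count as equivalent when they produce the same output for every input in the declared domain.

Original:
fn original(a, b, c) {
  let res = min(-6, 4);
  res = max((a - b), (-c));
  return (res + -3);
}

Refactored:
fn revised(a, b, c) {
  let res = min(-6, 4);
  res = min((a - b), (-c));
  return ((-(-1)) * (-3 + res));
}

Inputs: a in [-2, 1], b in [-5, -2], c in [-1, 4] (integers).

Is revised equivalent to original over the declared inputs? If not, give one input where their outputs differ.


Run the pair on a=-2, b=-5, c=-1.
original: res = -6; res = 3; return 0
revised: res = -6; res = 1; return -2
0 vs -2 — the two versions disagree here.
verdict: not equivalent; witness: a=-2, b=-5, c=-1


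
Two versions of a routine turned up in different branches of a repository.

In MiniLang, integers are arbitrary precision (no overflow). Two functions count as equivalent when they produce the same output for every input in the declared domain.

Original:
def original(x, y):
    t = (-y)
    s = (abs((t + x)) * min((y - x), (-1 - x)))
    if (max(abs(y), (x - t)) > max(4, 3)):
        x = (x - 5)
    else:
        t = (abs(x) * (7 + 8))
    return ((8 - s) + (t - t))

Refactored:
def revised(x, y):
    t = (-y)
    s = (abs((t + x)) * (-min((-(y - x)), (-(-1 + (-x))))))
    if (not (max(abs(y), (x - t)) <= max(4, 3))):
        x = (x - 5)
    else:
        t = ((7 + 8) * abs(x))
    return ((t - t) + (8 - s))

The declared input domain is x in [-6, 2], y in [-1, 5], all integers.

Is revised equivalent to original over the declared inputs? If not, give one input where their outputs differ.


At x=-6, y=0: original gives -22, revised gives -28.
verdict: not equivalent; witness: x=-6, y=0


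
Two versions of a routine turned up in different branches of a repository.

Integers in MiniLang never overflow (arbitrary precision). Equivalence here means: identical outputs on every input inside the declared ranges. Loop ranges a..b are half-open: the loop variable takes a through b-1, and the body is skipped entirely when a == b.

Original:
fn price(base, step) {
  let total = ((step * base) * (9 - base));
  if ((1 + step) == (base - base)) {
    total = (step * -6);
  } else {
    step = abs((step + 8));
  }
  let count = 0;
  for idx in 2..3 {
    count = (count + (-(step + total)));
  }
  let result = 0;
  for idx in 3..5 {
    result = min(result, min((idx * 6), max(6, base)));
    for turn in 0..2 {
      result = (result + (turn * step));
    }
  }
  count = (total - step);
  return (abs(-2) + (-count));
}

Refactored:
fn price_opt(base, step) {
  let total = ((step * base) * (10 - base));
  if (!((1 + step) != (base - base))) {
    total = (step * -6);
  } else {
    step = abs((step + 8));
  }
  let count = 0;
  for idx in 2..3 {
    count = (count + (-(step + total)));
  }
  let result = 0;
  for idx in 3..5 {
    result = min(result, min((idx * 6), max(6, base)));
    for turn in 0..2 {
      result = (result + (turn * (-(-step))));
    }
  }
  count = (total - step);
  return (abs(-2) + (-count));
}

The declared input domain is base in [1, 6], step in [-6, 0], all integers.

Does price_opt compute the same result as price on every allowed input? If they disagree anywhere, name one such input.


At base=1, step=-6: price gives 52, price_opt gives 58.
verdict: not equivalent; witness: base=1, step=-6


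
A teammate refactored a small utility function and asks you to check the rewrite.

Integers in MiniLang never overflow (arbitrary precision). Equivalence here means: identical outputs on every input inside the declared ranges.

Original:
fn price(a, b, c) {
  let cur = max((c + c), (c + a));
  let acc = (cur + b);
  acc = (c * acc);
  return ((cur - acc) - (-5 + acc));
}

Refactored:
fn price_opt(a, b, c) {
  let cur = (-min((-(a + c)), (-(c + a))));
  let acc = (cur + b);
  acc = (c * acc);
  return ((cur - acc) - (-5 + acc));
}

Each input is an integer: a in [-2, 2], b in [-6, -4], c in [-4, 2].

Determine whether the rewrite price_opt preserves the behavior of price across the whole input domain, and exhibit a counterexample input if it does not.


These are not equivalent — on a=-2, b=-6, c=-1 the outputs split (-13 vs -16).
price: cur = -2; acc = -8; acc = 8; return -13
price_opt: cur = -3; acc = -9; acc = 9; return -16
verdict: not equivalent; witness: a=-2, b=-6, c=-1


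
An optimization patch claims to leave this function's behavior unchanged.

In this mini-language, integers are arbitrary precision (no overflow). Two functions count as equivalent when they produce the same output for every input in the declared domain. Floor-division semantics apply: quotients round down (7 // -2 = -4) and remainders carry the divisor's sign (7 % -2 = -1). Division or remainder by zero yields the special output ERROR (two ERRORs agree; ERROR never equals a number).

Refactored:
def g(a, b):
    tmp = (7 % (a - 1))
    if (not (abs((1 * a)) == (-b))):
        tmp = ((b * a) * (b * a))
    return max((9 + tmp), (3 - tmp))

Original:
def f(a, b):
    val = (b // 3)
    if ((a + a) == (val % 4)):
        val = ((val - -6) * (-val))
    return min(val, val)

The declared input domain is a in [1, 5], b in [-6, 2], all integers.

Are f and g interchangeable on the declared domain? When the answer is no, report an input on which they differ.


Run the pair on a=1, b=-6.
f: val=-2, then ((a + a) == (val % 4)) is true, then val=8, then returns 8
g: a zero divisor aborts: ERROR
8 vs ERROR — the two versions disagree here.
verdict: not equivalent; witness: a=1, b=-6


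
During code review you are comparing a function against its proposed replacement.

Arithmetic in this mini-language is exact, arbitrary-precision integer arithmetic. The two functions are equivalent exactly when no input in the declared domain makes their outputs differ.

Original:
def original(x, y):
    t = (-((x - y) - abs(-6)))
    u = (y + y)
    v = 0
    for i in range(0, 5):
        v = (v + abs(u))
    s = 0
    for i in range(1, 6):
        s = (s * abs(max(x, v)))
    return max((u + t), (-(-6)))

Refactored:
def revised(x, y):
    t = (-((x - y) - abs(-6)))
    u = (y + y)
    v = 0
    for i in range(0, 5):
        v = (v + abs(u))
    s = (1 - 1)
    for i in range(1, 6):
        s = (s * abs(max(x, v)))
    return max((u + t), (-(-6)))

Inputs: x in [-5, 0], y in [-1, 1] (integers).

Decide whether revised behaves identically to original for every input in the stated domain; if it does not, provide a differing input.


Equivalent — the differences include constant usage differs, and arithmetic usage differs, yet no declared input distinguishes the two.
As a probe, take x=-1, y=1: original runs t = 8; u = 2; v = 0; [i=0]; v = 2; [i=1]; v = 4; [i=2]; v = 6; [i=3]; v = 8; [i=4]; v = 10; s = 0; [i=1]; s = 0; [i=2]; s = 0; [i=3]; s = 0; [i=4]; s = 0; [i=5]; s = 0; return 10; revised runs t = 8; u = 2; v = 0; [i=0]; v = 2; [i=1]; v = 4; [i=2]; v = 6; [i=3]; v = 8; [i=4]; v = 10; s = 0; [i=1]; s = 0; [i=2]; s = 0; [i=3]; s = 0; [i=4]; s = 0; [i=5]; s = 0; return 10; both end at 10.
Sweeping the whole domain (18 inputs) finds no disagreement.
verdict: equivalent


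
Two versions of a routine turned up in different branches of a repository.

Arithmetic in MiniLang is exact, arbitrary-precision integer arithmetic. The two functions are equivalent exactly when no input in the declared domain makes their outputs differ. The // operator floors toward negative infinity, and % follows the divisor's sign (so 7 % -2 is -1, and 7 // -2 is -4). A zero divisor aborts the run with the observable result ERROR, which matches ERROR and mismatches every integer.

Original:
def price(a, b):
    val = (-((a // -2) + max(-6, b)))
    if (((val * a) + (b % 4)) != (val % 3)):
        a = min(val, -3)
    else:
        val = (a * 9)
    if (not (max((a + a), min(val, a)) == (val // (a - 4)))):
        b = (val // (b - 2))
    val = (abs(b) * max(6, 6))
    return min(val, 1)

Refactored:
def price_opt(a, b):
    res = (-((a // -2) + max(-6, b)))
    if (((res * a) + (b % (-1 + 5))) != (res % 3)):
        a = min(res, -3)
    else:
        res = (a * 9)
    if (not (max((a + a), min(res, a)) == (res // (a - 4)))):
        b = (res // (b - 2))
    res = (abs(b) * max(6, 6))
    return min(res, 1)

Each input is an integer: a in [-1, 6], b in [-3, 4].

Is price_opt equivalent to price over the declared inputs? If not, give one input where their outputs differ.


Side by side, the visible changes include: constant usage differs; also arithmetic usage differs; also local variable names differ.
Tracing a=4, b=0: price: val := 2 | (((val * a) + (b % 4)) != (val % 3)): true | a := -3 | (not (max((a + a), min(val, a)) == (val // (a - 4)))): true | b := -1 | val := 6 | result 1 | price_opt: res := 2 | (((res * a) + (b % (-1 + 5))) != (res % 3)): true | a := -3 | (not (max((a + a), min(res, a)) == (res // (a - 4)))): true | b := -1 | res := 6 | result 1 — matching result 1.
Checked all 64 inputs in the declared domain: the outputs agree on every one.
verdict: equivalent
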